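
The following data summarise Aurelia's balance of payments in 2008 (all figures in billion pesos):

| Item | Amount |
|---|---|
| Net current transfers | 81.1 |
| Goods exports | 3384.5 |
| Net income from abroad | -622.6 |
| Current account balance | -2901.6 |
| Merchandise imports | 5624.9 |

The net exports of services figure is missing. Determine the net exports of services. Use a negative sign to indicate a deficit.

Current account = goods balance + services balance + net primary income + net secondary income
Sum of the known components = -2781.9
Net exports of services = CA - (known components) = -2901.6 - (-2781.9) = -119.7

-119.7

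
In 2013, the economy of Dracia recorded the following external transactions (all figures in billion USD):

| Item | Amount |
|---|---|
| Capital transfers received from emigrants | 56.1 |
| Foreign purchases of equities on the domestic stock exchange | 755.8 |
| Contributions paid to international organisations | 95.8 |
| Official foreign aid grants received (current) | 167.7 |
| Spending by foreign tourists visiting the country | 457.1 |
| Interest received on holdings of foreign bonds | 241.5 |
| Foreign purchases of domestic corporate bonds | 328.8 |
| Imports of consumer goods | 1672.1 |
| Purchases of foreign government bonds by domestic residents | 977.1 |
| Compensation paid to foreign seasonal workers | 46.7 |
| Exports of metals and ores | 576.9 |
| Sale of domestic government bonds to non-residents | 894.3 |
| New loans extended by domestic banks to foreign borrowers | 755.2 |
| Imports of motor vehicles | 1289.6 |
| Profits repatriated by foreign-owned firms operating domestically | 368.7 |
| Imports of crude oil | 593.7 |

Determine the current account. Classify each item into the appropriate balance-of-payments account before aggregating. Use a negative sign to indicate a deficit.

Goods: -593.7 - 1672.1 - 1289.6 + 576.9 = -2978.5
Services: 457.1
Primary income: -368.7 + 241.5 - 46.7 = -173.9
Secondary income: 167.7 - 95.8 = 71.9
Current account = (-2978.5) + 457.1 + (-173.9) + 71.9 = -2623.4
(Excluded from the current account — capital account: capital transfers received from emigrants 56.1; financial account: foreign purchases of equities on the domestic stock exchange 755.8, foreign purchases of domestic corporate bonds 328.8, purchases of foreign government bonds by domestic residents 977.1, sale of domestic government bonds to non-residents 894.3, new loans extended by domestic banks to foreign borrowers 755.2.)

-2623.4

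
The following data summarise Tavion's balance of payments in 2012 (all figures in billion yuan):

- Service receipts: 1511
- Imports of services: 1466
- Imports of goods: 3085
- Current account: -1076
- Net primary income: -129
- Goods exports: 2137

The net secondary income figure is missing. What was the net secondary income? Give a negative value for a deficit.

Current account = goods balance + services balance + net primary income + net secondary income
Sum of the known components = -1032
Net secondary income = CA - (known components) = -1076 - (-1032) = -44

-44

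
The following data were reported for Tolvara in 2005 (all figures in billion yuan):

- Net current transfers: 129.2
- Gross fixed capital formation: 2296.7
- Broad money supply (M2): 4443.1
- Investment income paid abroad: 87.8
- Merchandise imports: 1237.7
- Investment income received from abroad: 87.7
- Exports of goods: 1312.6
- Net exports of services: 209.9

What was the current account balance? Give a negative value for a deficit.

413.9

Goods balance = 1312.6 - 1237.7 = 74.9
Services balance = 209.9
Trade balance (goods + services) = 74.9 + 209.9 = 284.8
Net primary income = 87.7 - 87.8 = -0.1
Net secondary income = 129.2
Current account = 284.8 + (-0.1) + 129.2 = 413.9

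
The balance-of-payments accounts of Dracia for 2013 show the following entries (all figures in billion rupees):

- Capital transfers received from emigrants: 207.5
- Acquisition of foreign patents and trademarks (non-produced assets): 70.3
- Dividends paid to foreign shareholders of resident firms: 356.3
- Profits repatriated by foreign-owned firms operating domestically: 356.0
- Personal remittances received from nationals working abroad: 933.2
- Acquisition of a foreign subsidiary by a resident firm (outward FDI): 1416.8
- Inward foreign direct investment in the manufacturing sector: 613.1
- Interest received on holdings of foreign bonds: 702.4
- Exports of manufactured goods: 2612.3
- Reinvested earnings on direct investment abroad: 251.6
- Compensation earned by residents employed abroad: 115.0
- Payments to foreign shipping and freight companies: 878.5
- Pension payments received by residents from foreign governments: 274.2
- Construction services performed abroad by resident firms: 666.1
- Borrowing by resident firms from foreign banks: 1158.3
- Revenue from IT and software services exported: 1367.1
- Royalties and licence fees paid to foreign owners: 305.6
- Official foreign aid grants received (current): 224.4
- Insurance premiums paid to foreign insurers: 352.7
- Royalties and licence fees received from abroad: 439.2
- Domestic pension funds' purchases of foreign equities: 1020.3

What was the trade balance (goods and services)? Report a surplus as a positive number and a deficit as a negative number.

Goods: 2612.3
Services: 1367.1 - 352.7 + 439.2 - 878.5 - 305.6 + 666.1 = 935.6
Trade balance = 2612.3 + 935.6 = 3547.9
(Excluded from the trade balance — capital account: capital transfers received from emigrants 207.5, acquisition of foreign patents and trademarks (non-produced assets) 70.3; primary income: dividends paid to foreign shareholders of resident firms 356.3, profits repatriated by foreign-owned firms operating domestically 356.0, interest received on holdings of foreign bonds 702.4, reinvested earnings on direct investment abroad 251.6, compensation earned by residents employed abroad 115.0; secondary income: personal remittances received from nationals working abroad 933.2, pension payments received by residents from foreign governments 274.2, official foreign aid grants received (current) 224.4; financial account: acquisition of a foreign subsidiary by a resident firm (outward FDI) 1416.8, inward foreign direct investment in the manufacturing sector 613.1, borrowing by resident firms from foreign banks 1158.3, domestic pension funds' purchases of foreign equities 1020.3.)

3547.9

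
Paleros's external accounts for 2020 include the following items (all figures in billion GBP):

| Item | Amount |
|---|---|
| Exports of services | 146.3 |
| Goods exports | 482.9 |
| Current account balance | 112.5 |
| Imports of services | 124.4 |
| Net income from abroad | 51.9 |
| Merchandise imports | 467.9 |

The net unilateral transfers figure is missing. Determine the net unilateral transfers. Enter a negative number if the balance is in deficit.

Current account = goods balance + services balance + net primary income + net secondary income
Sum of the known components = 88.8
Net unilateral transfers = CA - (known components) = 112.5 - 88.8 = 23.7

23.7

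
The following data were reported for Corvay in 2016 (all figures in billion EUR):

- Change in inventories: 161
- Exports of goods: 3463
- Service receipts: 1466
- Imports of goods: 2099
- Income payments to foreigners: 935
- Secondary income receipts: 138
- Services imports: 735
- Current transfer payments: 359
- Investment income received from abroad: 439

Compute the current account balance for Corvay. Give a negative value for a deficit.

Goods balance = 3463 - 2099 = 1364
Services balance = 1466 - 735 = 731
Trade balance (goods + services) = 1364 + 731 = 2095
Net primary income = 439 - 935 = -496
Net secondary income = 138 - 359 = -221
Current account = 2095 + (-496) + (-221) = 1378

1378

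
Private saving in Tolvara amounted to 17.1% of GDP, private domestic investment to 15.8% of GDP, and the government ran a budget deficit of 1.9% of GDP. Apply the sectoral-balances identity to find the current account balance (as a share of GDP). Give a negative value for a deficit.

By the sectoral-balances identity, CA = (S_private - I) + (T - G).
Private balance = 17.1 - 15.8 = 1.3
Government balance (T - G) = -1.9
CA = 1.3 + (-1.9) = -0.6

-0.6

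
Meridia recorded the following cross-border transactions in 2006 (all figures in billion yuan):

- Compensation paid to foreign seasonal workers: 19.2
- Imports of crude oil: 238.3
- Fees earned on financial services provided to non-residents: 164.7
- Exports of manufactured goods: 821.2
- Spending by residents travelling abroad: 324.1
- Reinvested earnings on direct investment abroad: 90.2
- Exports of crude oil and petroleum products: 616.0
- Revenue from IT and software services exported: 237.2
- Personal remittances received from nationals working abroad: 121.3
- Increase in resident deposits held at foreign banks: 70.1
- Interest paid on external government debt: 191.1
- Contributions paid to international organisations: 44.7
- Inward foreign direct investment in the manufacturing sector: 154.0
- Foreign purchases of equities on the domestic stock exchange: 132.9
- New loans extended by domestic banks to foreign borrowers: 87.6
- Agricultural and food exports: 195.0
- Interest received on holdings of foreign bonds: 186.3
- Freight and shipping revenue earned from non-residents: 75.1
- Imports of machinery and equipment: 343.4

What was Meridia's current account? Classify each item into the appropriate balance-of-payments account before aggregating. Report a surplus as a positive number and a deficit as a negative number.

Goods: -343.4 - 238.3 + 821.2 + 195.0 + 616.0 = 1050.5
Services: 75.1 + 237.2 + 164.7 - 324.1 = 152.9
Primary income: 186.3 + 90.2 - 19.2 - 191.1 = 66.2
Secondary income: 121.3 - 44.7 = 76.6
Current account = 1050.5 + 152.9 + 66.2 + 76.6 = 1346.2
(Excluded from the current account — financial account: increase in resident deposits held at foreign banks 70.1, inward foreign direct investment in the manufacturing sector 154.0, foreign purchases of equities on the domestic stock exchange 132.9, new loans extended by domestic banks to foreign borrowers 87.6.)

1346.2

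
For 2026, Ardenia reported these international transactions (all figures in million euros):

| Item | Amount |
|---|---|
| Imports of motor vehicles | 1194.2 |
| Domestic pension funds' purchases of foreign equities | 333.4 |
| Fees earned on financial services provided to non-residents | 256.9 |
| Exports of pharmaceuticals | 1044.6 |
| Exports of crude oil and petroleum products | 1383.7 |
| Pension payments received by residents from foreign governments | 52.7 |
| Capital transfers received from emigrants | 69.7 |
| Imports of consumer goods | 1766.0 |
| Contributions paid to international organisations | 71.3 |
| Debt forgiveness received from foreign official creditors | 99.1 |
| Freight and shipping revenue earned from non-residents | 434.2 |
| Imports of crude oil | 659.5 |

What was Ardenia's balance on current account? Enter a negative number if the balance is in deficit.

Goods: 1044.6 - 1194.2 + 1383.7 - 659.5 - 1766.0 = -1191.4
Services: 434.2 + 256.9 = 691.1
Secondary income: -71.3 + 52.7 = -18.6
Current account = (-1191.4) + 691.1 + (-18.6) = -518.9
(Excluded from the current account — financial account: domestic pension funds' purchases of foreign equities 333.4; capital account: capital transfers received from emigrants 69.7, debt forgiveness received from foreign official creditors 99.1.)

-518.9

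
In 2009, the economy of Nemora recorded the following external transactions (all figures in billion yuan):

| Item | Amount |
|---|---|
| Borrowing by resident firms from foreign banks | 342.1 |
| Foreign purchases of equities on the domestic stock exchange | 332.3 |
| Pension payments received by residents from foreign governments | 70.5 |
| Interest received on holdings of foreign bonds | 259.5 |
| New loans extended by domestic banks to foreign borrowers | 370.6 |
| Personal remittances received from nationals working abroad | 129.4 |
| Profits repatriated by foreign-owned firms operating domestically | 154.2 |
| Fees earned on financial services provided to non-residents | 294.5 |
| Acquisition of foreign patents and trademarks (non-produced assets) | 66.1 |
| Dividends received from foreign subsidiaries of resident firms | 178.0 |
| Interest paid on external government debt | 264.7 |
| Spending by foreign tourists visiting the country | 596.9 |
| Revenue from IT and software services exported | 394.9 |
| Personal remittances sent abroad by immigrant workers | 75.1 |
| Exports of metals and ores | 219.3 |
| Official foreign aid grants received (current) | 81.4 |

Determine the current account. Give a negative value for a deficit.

1730.4

Goods: 219.3
Services: 394.9 + 294.5 + 596.9 = 1286.3
Primary income: -264.7 - 154.2 + 259.5 + 178.0 = 18.6
Secondary income: 81.4 - 75.1 + 129.4 + 70.5 = 206.2
Current account = 219.3 + 1286.3 + 18.6 + 206.2 = 1730.4
(Excluded from the current account — financial account: borrowing by resident firms from foreign banks 342.1, foreign purchases of equities on the domestic stock exchange 332.3, new loans extended by domestic banks to foreign borrowers 370.6; capital account: acquisition of foreign patents and trademarks (non-produced assets) 66.1.)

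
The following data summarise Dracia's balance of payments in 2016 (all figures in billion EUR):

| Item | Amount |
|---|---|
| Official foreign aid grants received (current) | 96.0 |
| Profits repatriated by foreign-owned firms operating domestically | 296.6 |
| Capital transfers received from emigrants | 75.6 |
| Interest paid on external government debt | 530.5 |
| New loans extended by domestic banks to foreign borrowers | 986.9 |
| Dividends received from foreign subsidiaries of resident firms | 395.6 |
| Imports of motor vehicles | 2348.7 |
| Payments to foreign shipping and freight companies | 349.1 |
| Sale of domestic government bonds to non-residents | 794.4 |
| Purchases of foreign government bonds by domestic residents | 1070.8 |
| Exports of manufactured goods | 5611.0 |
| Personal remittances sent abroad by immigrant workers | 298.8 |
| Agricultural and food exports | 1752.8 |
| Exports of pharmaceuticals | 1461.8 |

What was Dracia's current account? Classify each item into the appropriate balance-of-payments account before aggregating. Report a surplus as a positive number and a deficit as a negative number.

5493.5

Goods: 1752.8 - 2348.7 + 1461.8 + 5611.0 = 6476.9
Services: -349.1
Primary income: -530.5 + 395.6 - 296.6 = -431.5
Secondary income: -298.8 + 96.0 = -202.8
Current account = 6476.9 + (-349.1) + (-431.5) + (-202.8) = 5493.5
(Excluded from the current account — capital account: capital transfers received from emigrants 75.6; financial account: new loans extended by domestic banks to foreign borrowers 986.9, sale of domestic government bonds to non-residents 794.4, purchases of foreign government bonds by domestic residents 1070.8.)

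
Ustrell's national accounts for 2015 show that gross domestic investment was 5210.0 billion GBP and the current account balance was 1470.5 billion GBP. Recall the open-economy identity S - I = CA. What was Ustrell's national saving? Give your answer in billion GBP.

6680.5

S - I = CA (net lending to the rest of the world).
S = I + CA = 5210.0 + 1470.5 = 6680.5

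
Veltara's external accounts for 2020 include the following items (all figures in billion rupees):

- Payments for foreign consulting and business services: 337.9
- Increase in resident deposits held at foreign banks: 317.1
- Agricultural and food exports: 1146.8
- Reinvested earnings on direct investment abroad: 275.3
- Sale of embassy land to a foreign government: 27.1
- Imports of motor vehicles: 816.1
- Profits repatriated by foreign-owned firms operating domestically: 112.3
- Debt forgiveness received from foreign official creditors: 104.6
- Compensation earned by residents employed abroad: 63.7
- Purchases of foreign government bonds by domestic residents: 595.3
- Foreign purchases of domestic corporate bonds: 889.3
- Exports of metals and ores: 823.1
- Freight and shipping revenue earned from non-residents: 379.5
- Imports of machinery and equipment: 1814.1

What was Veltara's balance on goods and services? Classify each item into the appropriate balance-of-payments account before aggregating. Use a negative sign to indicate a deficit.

-618.7

Goods: 823.1 - 816.1 - 1814.1 + 1146.8 = -660.3
Services: -337.9 + 379.5 = 41.6
Trade balance = -660.3 + 41.6 = -618.7
(Excluded from the trade balance — financial account: increase in resident deposits held at foreign banks 317.1, purchases of foreign government bonds by domestic residents 595.3, foreign purchases of domestic corporate bonds 889.3; primary income: reinvested earnings on direct investment abroad 275.3, profits repatriated by foreign-owned firms operating domestically 112.3, compensation earned by residents employed abroad 63.7; capital account: sale of embassy land to a foreign government 27.1, debt forgiveness received from foreign official creditors 104.6.)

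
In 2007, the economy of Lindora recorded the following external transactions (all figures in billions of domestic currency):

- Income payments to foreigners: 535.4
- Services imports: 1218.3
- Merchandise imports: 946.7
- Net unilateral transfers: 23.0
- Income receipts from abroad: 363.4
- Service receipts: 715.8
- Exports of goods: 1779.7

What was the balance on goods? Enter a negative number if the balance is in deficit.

833.0

Goods balance = 1779.7 - 946.7 = 833.0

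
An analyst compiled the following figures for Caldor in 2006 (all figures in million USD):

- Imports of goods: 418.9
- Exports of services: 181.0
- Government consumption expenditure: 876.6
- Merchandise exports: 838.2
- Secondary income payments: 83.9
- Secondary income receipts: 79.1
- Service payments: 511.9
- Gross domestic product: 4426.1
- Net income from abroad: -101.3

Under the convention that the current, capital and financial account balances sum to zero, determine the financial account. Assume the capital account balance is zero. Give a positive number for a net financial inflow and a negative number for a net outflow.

Goods balance = 838.2 - 418.9 = 419.3
Services balance = 181.0 - 511.9 = -330.9
Trade balance (goods + services) = 419.3 + (-330.9) = 88.4
Net primary income = -101.3
Net secondary income = 79.1 - 83.9 = -4.8
Current account = 88.4 + (-101.3) + (-4.8) = -17.7
Financial account = -(-17.7) = 17.7

17.7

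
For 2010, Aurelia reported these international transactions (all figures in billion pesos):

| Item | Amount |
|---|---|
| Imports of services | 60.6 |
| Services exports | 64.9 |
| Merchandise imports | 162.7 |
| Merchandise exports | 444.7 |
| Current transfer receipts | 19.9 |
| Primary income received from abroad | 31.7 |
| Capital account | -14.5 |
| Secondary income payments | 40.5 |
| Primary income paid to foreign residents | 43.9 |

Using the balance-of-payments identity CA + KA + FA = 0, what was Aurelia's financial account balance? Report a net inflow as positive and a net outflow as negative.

Goods balance = 444.7 - 162.7 = 282.0
Services balance = 64.9 - 60.6 = 4.3
Trade balance (goods + services) = 282.0 + 4.3 = 286.3
Net primary income = 31.7 - 43.9 = -12.2
Net secondary income = 19.9 - 40.5 = -20.6
Current account = 286.3 + (-12.2) + (-20.6) = 253.5
Financial account = -(253.5 + (-14.5)) = -239.0

-239.0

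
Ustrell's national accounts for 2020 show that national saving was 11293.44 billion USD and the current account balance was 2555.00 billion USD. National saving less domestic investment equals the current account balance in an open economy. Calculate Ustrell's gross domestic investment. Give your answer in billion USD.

I = S - CA = 11293.44 - 2555.00 = 8738.44

8738.44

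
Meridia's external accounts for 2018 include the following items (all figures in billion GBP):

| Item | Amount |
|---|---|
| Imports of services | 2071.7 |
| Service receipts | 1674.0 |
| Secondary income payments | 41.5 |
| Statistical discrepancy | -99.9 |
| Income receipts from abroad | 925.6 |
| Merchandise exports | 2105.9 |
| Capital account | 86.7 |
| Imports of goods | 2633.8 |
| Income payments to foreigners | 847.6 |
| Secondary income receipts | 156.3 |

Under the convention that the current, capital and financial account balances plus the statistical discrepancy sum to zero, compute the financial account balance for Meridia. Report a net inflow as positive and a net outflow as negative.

Goods balance = 2105.9 - 2633.8 = -527.9
Services balance = 1674.0 - 2071.7 = -397.7
Trade balance (goods + services) = -527.9 + (-397.7) = -925.6
Net primary income = 925.6 - 847.6 = 78.0
Net secondary income = 156.3 - 41.5 = 114.8
Current account = -925.6 + 78.0 + 114.8 = -732.8
Financial account = -(-732.8 + 86.7 + (-99.9)) = 746.0

746.0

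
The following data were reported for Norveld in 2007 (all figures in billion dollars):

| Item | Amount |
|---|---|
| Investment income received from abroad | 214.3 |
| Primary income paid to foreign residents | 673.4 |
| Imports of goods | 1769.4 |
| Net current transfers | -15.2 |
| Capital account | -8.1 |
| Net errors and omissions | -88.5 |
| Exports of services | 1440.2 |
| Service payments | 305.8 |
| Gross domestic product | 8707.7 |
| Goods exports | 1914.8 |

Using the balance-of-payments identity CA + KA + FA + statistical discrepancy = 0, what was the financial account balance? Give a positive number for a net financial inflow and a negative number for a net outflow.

-708.9

Goods balance = 1914.8 - 1769.4 = 145.4
Services balance = 1440.2 - 305.8 = 1134.4
Trade balance (goods + services) = 145.4 + 1134.4 = 1279.8
Net primary income = 214.3 - 673.4 = -459.1
Net secondary income = -15.2
Current account = 1279.8 + (-459.1) + (-15.2) = 805.5
Financial account = -(805.5 + (-8.1) + (-88.5)) = -708.9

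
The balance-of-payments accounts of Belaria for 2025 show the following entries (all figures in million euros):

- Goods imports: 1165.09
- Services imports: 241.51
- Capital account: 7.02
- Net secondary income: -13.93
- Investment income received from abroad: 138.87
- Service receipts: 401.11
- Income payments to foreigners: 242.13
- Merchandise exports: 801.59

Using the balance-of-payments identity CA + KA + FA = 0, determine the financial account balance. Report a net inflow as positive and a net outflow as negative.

Goods balance = 801.59 - 1165.09 = -363.50
Services balance = 401.11 - 241.51 = 159.60
Trade balance (goods + services) = -363.50 + 159.60 = -203.90
Net primary income = 138.87 - 242.13 = -103.26
Net secondary income = -13.93
Current account = -203.90 + (-103.26) + (-13.93) = -321.09
Financial account = -(-321.09 + 7.02) = 314.07

314.07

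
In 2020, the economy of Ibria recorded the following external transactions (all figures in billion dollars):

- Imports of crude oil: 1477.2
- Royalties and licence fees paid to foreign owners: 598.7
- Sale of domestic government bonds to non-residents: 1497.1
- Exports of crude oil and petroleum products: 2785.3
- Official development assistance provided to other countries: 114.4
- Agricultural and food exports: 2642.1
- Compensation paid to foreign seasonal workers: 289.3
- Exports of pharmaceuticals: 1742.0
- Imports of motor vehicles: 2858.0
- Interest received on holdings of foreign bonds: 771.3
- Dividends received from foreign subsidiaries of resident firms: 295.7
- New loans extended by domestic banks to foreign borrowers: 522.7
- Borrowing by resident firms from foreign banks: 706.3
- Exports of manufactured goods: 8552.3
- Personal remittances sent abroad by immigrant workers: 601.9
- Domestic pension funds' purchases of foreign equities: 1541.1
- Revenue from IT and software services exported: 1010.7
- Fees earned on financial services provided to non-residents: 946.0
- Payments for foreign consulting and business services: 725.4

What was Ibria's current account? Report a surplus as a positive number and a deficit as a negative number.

Goods: 1742.0 + 2785.3 + 8552.3 - 2858.0 + 2642.1 - 1477.2 = 11386.5
Services: 1010.7 + 946.0 - 725.4 - 598.7 = 632.6
Primary income: -289.3 + 771.3 + 295.7 = 777.7
Secondary income: -601.9 - 114.4 = -716.3
Current account = 11386.5 + 632.6 + 777.7 + (-716.3) = 12080.5
(Excluded from the current account — financial account: sale of domestic government bonds to non-residents 1497.1, new loans extended by domestic banks to foreign borrowers 522.7, borrowing by resident firms from foreign banks 706.3, domestic pension funds' purchases of foreign equities 1541.1.)

12080.5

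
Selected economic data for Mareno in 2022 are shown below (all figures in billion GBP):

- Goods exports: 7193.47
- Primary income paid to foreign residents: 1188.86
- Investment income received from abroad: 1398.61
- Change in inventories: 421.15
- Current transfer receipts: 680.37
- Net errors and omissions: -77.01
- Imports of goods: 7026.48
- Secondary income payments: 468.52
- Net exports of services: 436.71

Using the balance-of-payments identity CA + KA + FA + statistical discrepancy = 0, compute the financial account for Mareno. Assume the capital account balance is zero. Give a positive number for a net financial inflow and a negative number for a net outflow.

-948.29

Goods balance = 7193.47 - 7026.48 = 166.99
Services balance = 436.71
Trade balance (goods + services) = 166.99 + 436.71 = 603.70
Net primary income = 1398.61 - 1188.86 = 209.75
Net secondary income = 680.37 - 468.52 = 211.85
Current account = 603.70 + 209.75 + 211.85 = 1025.30
Financial account = -(1025.30 + (-77.01)) = -948.29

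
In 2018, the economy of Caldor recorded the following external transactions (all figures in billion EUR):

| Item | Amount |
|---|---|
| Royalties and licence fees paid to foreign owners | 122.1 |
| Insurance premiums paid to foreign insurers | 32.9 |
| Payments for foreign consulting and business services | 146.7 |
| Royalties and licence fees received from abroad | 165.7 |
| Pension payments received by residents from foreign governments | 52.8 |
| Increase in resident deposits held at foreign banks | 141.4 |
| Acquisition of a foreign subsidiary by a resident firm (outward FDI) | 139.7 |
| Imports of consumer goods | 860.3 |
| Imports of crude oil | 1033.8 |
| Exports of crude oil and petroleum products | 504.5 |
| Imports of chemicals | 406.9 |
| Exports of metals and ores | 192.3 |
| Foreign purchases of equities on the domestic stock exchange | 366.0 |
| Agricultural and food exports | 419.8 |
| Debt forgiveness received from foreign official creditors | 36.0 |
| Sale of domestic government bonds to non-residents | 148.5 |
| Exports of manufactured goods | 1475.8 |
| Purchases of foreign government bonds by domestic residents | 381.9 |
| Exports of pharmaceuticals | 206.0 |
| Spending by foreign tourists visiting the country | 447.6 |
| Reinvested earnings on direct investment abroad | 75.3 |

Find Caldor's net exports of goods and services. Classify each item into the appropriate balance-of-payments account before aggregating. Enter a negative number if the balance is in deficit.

809.0

Goods: -860.3 + 504.5 - 406.9 + 206.0 + 419.8 + 192.3 - 1033.8 + 1475.8 = 497.4
Services: 165.7 + 447.6 - 32.9 - 146.7 - 122.1 = 311.6
Trade balance = 497.4 + 311.6 = 809.0
(Excluded from the trade balance — secondary income: pension payments received by residents from foreign governments 52.8; financial account: increase in resident deposits held at foreign banks 141.4, acquisition of a foreign subsidiary by a resident firm (outward FDI) 139.7, foreign purchases of equities on the domestic stock exchange 366.0, sale of domestic government bonds to non-residents 148.5, purchases of foreign government bonds by domestic residents 381.9; capital account: debt forgiveness received from foreign official creditors 36.0; primary income: reinvested earnings on direct investment abroad 75.3.)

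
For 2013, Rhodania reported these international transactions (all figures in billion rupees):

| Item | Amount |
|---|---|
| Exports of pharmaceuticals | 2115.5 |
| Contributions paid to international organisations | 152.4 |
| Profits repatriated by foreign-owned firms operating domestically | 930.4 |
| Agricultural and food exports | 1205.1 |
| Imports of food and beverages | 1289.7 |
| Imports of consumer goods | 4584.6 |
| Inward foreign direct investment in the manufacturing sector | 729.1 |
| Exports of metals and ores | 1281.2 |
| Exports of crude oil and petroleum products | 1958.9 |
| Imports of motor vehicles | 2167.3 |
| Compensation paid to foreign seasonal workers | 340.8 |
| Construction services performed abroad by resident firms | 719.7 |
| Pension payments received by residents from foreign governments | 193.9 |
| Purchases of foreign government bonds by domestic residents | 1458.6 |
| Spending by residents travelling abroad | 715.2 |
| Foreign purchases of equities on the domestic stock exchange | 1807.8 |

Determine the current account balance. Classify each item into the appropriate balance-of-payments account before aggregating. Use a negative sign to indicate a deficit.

-2706.1

Goods: -4584.6 - 2167.3 + 1205.1 + 1958.9 - 1289.7 + 2115.5 + 1281.2 = -1480.9
Services: 719.7 - 715.2 = 4.5
Primary income: -340.8 - 930.4 = -1271.2
Secondary income: 193.9 - 152.4 = 41.5
Current account = (-1480.9) + 4.5 + (-1271.2) + 41.5 = -2706.1
(Excluded from the current account — financial account: inward foreign direct investment in the manufacturing sector 729.1, purchases of foreign government bonds by domestic residents 1458.6, foreign purchases of equities on the domestic stock exchange 1807.8.)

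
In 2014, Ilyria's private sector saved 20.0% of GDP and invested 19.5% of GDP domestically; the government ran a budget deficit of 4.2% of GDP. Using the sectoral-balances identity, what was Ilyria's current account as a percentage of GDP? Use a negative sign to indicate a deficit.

-3.7

By the sectoral-balances identity, CA = (S_private - I) + (T - G).
Private balance = 20.0 - 19.5 = 0.5
Government balance (T - G) = -4.2
CA = 0.5 + (-4.2) = -3.7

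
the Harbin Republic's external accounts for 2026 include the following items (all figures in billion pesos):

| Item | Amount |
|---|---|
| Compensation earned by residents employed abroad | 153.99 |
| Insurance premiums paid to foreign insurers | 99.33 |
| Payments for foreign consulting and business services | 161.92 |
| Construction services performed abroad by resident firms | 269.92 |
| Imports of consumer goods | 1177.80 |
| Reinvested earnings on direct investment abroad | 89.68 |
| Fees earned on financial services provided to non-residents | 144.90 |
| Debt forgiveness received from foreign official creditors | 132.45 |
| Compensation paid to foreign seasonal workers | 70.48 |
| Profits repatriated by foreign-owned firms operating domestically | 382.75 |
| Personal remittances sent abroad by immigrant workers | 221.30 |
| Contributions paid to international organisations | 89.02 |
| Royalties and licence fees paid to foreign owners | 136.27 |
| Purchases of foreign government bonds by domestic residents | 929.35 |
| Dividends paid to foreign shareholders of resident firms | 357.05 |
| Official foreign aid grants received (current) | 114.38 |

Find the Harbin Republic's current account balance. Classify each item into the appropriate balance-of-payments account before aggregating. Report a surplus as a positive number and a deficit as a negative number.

Goods: -1177.80
Services: 269.92 - 161.92 - 99.33 + 144.90 - 136.27 = 17.30
Primary income: -357.05 + 153.99 - 382.75 - 70.48 + 89.68 = -566.61
Secondary income: -89.02 + 114.38 - 221.30 = -195.94
Current account = (-1177.80) + 17.30 + (-566.61) + (-195.94) = -1923.05
(Excluded from the current account — capital account: debt forgiveness received from foreign official creditors 132.45; financial account: purchases of foreign government bonds by domestic residents 929.35.)

-1923.05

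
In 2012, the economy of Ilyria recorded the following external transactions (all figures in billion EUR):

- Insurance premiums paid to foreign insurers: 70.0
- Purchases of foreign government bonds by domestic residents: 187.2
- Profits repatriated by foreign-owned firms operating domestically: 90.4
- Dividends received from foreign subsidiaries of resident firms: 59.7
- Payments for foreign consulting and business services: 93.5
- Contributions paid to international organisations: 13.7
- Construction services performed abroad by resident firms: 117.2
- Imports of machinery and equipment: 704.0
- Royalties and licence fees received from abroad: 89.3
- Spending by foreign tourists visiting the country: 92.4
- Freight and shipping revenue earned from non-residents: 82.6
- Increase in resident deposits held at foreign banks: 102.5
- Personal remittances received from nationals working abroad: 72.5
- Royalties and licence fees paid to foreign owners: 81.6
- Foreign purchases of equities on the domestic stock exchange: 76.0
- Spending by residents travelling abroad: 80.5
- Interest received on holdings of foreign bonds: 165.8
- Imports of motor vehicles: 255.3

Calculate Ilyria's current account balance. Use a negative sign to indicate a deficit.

Goods: -255.3 - 704.0 = -959.3
Services: 117.2 + 92.4 + 82.6 - 80.5 - 93.5 - 81.6 + 89.3 - 70.0 = 55.9
Primary income: 59.7 + 165.8 - 90.4 = 135.1
Secondary income: 72.5 - 13.7 = 58.8
Current account = (-959.3) + 55.9 + 135.1 + 58.8 = -709.5
(Excluded from the current account — financial account: purchases of foreign government bonds by domestic residents 187.2, increase in resident deposits held at foreign banks 102.5, foreign purchases of equities on the domestic stock exchange 76.0.)

-709.5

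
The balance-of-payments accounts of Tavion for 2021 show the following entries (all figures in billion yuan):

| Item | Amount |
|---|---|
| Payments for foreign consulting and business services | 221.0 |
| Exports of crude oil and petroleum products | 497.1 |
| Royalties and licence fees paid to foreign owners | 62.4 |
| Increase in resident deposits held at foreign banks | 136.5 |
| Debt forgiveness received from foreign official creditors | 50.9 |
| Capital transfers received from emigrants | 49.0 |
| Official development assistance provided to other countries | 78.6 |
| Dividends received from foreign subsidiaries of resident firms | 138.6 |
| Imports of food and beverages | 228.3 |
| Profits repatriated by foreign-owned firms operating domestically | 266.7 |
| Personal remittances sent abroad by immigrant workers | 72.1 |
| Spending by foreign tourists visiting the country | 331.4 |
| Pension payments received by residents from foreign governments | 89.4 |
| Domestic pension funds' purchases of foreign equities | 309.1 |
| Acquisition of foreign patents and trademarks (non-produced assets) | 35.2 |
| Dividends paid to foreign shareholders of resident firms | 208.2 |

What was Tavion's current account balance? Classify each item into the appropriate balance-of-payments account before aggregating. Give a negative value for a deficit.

-80.8

Goods: -228.3 + 497.1 = 268.8
Services: -221.0 + 331.4 - 62.4 = 48.0
Primary income: 138.6 - 266.7 - 208.2 = -336.3
Secondary income: 89.4 - 72.1 - 78.6 = -61.3
Current account = 268.8 + 48.0 + (-336.3) + (-61.3) = -80.8
(Excluded from the current account — financial account: increase in resident deposits held at foreign banks 136.5, domestic pension funds' purchases of foreign equities 309.1; capital account: debt forgiveness received from foreign official creditors 50.9, capital transfers received from emigrants 49.0, acquisition of foreign patents and trademarks (non-produced assets) 35.2.)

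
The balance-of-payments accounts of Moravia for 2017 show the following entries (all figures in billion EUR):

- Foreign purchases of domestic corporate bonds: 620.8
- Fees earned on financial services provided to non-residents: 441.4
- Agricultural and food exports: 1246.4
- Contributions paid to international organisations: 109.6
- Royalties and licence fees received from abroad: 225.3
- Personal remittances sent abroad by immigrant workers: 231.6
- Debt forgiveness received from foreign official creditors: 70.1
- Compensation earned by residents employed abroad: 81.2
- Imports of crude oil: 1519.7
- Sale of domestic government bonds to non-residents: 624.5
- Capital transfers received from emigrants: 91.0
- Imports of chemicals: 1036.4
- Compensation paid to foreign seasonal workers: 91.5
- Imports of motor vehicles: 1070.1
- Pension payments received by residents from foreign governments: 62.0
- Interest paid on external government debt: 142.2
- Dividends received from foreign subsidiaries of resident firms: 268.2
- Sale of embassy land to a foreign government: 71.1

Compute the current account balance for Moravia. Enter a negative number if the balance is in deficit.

Goods: 1246.4 - 1519.7 - 1070.1 - 1036.4 = -2379.8
Services: 441.4 + 225.3 = 666.7
Primary income: -91.5 - 142.2 + 268.2 + 81.2 = 115.7
Secondary income: -109.6 - 231.6 + 62.0 = -279.2
Current account = (-2379.8) + 666.7 + 115.7 + (-279.2) = -1876.6
(Excluded from the current account — financial account: foreign purchases of domestic corporate bonds 620.8, sale of domestic government bonds to non-residents 624.5; capital account: debt forgiveness received from foreign official creditors 70.1, capital transfers received from emigrants 91.0, sale of embassy land to a foreign government 71.1.)

-1876.6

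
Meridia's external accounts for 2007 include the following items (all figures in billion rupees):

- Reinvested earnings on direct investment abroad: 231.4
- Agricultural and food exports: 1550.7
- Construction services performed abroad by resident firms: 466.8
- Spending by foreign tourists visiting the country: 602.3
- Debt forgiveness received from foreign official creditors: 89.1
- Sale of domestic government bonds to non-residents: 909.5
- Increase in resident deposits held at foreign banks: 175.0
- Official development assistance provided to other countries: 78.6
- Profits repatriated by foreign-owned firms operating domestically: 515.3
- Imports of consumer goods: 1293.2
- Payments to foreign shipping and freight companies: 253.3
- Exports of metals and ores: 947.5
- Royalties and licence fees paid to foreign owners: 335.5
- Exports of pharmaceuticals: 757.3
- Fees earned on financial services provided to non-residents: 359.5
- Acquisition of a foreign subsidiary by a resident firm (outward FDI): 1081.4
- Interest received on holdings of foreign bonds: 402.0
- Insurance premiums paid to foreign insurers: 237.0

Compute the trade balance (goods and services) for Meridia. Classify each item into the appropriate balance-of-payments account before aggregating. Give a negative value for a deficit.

Goods: 757.3 + 947.5 + 1550.7 - 1293.2 = 1962.3
Services: 602.3 + 466.8 - 237.0 + 359.5 - 253.3 - 335.5 = 602.8
Trade balance = 1962.3 + 602.8 = 2565.1
(Excluded from the trade balance — primary income: reinvested earnings on direct investment abroad 231.4, profits repatriated by foreign-owned firms operating domestically 515.3, interest received on holdings of foreign bonds 402.0; capital account: debt forgiveness received from foreign official creditors 89.1; financial account: sale of domestic government bonds to non-residents 909.5, increase in resident deposits held at foreign banks 175.0, acquisition of a foreign subsidiary by a resident firm (outward FDI) 1081.4; secondary income: official development assistance provided to other countries 78.6.)

2565.1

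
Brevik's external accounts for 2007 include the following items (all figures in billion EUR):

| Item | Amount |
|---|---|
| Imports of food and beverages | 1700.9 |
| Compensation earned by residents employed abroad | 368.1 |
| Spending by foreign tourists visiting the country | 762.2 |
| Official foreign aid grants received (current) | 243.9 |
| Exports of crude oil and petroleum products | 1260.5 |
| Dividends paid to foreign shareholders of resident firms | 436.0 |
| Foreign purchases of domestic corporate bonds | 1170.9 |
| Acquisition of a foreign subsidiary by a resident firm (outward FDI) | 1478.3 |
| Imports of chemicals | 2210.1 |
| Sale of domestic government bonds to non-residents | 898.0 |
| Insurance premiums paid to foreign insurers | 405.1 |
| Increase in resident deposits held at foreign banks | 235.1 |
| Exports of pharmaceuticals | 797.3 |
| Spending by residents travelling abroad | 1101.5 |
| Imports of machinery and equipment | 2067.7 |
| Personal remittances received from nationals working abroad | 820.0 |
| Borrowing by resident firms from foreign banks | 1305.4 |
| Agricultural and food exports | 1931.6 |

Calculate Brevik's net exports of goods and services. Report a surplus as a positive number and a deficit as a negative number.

Goods: -2067.7 - 1700.9 - 2210.1 + 1260.5 + 1931.6 + 797.3 = -1989.3
Services: -1101.5 + 762.2 - 405.1 = -744.4
Trade balance = -1989.3 + (-744.4) = -2733.7
(Excluded from the trade balance — primary income: compensation earned by residents employed abroad 368.1, dividends paid to foreign shareholders of resident firms 436.0; secondary income: official foreign aid grants received (current) 243.9, personal remittances received from nationals working abroad 820.0; financial account: foreign purchases of domestic corporate bonds 1170.9, acquisition of a foreign subsidiary by a resident firm (outward FDI) 1478.3, sale of domestic government bonds to non-residents 898.0, increase in resident deposits held at foreign banks 235.1, borrowing by resident firms from foreign banks 1305.4.)

-2733.7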